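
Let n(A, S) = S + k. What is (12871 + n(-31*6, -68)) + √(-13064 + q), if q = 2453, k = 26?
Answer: 12829 + 9*I*√131 ≈ 12829.0 + 103.01*I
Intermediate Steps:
n(A, S) = 26 + S (n(A, S) = S + 26 = 26 + S)
(12871 + n(-31*6, -68)) + √(-13064 + q) = (12871 + (26 - 68)) + √(-13064 + 2453) = (12871 - 42) + √(-10611) = 12829 + 9*I*√131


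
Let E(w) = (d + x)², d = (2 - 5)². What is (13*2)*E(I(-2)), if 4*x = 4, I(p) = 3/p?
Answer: 2600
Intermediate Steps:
x = 1 (x = (¼)*4 = 1)
d = 9 (d = (-3)² = 9)
E(w) = 100 (E(w) = (9 + 1)² = 10² = 100)
(13*2)*E(I(-2)) = (13*2)*100 = 26*100 = 2600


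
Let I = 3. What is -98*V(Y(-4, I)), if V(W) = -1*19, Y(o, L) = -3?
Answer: 1862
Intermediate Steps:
V(W) = -19
-98*V(Y(-4, I)) = -98*(-19) = 1862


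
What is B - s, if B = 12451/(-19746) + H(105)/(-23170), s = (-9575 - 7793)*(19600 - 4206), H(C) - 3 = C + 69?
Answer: 30580632716889182/114378705 ≈ 2.6736e+8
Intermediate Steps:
H(C) = 72 + C (H(C) = 3 + (C + 69) = 3 + (69 + C) = 72 + C)
s = -267362992 (s = -17368*15394 = -267362992)
B = -72996178/114378705 (B = 12451/(-19746) + (72 + 105)/(-23170) = 12451*(-1/19746) + 177*(-1/23170) = -12451/19746 - 177/23170 = -72996178/114378705 ≈ -0.63820)
B - s = -72996178/114378705 - 1*(-267362992) = -72996178/114378705 + 267362992 = 30580632716889182/114378705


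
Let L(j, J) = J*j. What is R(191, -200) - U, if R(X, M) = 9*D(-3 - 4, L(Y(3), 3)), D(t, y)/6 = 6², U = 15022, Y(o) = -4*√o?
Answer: -13078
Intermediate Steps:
D(t, y) = 216 (D(t, y) = 6*6² = 6*36 = 216)
R(X, M) = 1944 (R(X, M) = 9*216 = 1944)
R(191, -200) - U = 1944 - 1*15022 = 1944 - 15022 = -13078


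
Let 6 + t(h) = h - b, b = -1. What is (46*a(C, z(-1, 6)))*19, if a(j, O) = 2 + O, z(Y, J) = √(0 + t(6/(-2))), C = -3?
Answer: 1748 + 1748*I*√2 ≈ 1748.0 + 2472.0*I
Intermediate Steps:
t(h) = -5 + h (t(h) = -6 + (h - 1*(-1)) = -6 + (h + 1) = -6 + (1 + h) = -5 + h)
z(Y, J) = 2*I*√2 (z(Y, J) = √(0 + (-5 + 6/(-2))) = √(0 + (-5 + 6*(-½))) = √(0 + (-5 - 3)) = √(0 - 8) = √(-8) = 2*I*√2)
(46*a(C, z(-1, 6)))*19 = (46*(2 + 2*I*√2))*19 = (92 + 92*I*√2)*19 = 1748 + 1748*I*√2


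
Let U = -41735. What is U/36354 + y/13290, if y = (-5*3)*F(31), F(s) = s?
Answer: -9526046/8052411 ≈ -1.1830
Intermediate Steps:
y = -465 (y = -5*3*31 = -15*31 = -465)
U/36354 + y/13290 = -41735/36354 - 465/13290 = -41735*1/36354 - 465*1/13290 = -41735/36354 - 31/886 = -9526046/8052411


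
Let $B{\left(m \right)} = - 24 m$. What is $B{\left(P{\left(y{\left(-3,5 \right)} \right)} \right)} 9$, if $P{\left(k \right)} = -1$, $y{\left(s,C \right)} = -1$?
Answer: $216$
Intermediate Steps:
$B{\left(P{\left(y{\left(-3,5 \right)} \right)} \right)} 9 = \left(-24\right) \left(-1\right) 9 = 24 \cdot 9 = 216$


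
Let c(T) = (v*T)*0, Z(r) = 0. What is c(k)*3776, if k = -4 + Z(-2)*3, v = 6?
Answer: 0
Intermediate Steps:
k = -4 (k = -4 + 0*3 = -4 + 0 = -4)
c(T) = 0 (c(T) = (6*T)*0 = 0)
c(k)*3776 = 0*3776 = 0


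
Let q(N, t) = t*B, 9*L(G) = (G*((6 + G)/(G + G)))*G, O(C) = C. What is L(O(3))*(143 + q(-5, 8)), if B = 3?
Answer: 501/2 ≈ 250.50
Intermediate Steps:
L(G) = G*(3 + G/2)/9 (L(G) = ((G*((6 + G)/(G + G)))*G)/9 = ((G*((6 + G)/((2*G))))*G)/9 = ((G*((6 + G)*(1/(2*G))))*G)/9 = ((G*((6 + G)/(2*G)))*G)/9 = ((3 + G/2)*G)/9 = (G*(3 + G/2))/9 = G*(3 + G/2)/9)
q(N, t) = 3*t (q(N, t) = t*3 = 3*t)
L(O(3))*(143 + q(-5, 8)) = ((1/18)*3*(6 + 3))*(143 + 3*8) = ((1/18)*3*9)*(143 + 24) = (3/2)*167 = 501/2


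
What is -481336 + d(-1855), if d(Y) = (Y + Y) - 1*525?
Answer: -485571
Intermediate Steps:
d(Y) = -525 + 2*Y (d(Y) = 2*Y - 525 = -525 + 2*Y)
-481336 + d(-1855) = -481336 + (-525 + 2*(-1855)) = -481336 + (-525 - 3710) = -481336 - 4235 = -485571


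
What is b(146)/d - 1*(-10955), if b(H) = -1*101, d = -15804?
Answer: 173132921/15804 ≈ 10955.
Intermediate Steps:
b(H) = -101
b(146)/d - 1*(-10955) = -101/(-15804) - 1*(-10955) = -101*(-1/15804) + 10955 = 101/15804 + 10955 = 173132921/15804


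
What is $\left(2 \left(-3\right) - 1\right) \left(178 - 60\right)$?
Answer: $-826$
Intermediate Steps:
$\left(2 \left(-3\right) - 1\right) \left(178 - 60\right) = \left(-6 - 1\right) 118 = \left(-7\right) 118 = -826$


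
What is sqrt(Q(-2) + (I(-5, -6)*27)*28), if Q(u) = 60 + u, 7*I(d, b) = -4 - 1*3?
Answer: I*sqrt(698) ≈ 26.42*I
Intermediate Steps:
I(d, b) = -1 (I(d, b) = (-4 - 1*3)/7 = (-4 - 3)/7 = (1/7)*(-7) = -1)
sqrt(Q(-2) + (I(-5, -6)*27)*28) = sqrt((60 - 2) - 1*27*28) = sqrt(58 - 27*28) = sqrt(58 - 756) = sqrt(-698) = I*sqrt(698)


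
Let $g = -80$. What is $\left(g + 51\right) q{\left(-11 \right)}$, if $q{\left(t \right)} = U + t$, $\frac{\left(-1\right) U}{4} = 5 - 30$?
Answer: $-2581$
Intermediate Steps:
$U = 100$ ($U = - 4 \left(5 - 30\right) = \left(-4\right) \left(-25\right) = 100$)
$q{\left(t \right)} = 100 + t$
$\left(g + 51\right) q{\left(-11 \right)} = \left(-80 + 51\right) \left(100 - 11\right) = \left(-29\right) 89 = -2581$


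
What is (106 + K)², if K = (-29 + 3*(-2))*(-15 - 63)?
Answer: 8042896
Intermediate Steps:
K = 2730 (K = (-29 - 6)*(-78) = -35*(-78) = 2730)
(106 + K)² = (106 + 2730)² = 2836² = 8042896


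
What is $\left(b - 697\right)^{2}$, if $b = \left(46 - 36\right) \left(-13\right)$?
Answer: $683929$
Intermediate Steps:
$b = -130$ ($b = \left(46 - 36\right) \left(-13\right) = 10 \left(-13\right) = -130$)
$\left(b - 697\right)^{2} = \left(-130 - 697\right)^{2} = \left(-827\right)^{2} = 683929$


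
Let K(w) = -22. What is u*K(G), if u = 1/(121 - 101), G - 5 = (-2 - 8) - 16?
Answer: -11/10 ≈ -1.1000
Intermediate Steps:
G = -21 (G = 5 + ((-2 - 8) - 16) = 5 + (-10 - 16) = 5 - 26 = -21)
u = 1/20 ≈ 0.050000
u*K(G) = (1/20)*(-22) = -11/10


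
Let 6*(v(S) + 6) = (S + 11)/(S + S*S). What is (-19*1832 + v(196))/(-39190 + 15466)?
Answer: 2688476267/1832062176 ≈ 1.4675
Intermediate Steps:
v(S) = -6 + (11 + S)/(6*(S + S**2)) (v(S) = -6 + ((S + 11)/(S + S*S))/6 = -6 + ((11 + S)/(S + S**2))/6 = -6 + (11 + S)/(6*(S + S**2)))
(-19*1832 + v(196))/(-39190 + 15466) = (-19*1832 + (1/6)*(11 - 36*196**2 - 35*196)/(196*(1 + 196)))/(-39190 + 15466) = (-34808 + (1/6)*(1/196)*(11 - 36*38416 - 6860)/197)/(-23724) = (-34808 + (1/6)*(1/196)*(1/197)*(11 - 1382976 - 6860))*(-1/23724) = (-34808 + (1/6)*(1/196)*(1/197)*(-1389825))*(-1/23724) = (-34808 - 463275/77224)*(-1/23724) = -2688476267/77224*(-1/23724) = 2688476267/1832062176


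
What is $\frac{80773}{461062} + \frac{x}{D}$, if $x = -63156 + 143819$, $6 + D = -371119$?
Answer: $- \frac{1030537783}{24444519250} \approx -0.042158$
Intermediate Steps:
$D = -371125$ ($D = -6 - 371119 = -371125$)
$x = 80663$
$\frac{80773}{461062} + \frac{x}{D} = \frac{80773}{461062} + \frac{80663}{-371125} = 80773 \cdot \frac{1}{461062} + 80663 \left(- \frac{1}{371125}\right) = \frac{11539}{65866} - \frac{80663}{371125} = - \frac{1030537783}{24444519250}$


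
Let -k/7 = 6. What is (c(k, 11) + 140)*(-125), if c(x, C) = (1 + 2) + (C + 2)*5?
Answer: -26000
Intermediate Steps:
k = -42 (k = -7*6 = -42)
c(x, C) = 13 + 5*C (c(x, C) = 3 + (2 + C)*5 = 3 + (10 + 5*C) = 13 + 5*C)
(c(k, 11) + 140)*(-125) = ((13 + 5*11) + 140)*(-125) = ((13 + 55) + 140)*(-125) = (68 + 140)*(-125) = 208*(-125) = -26000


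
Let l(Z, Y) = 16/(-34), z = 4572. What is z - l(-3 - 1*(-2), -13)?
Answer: 77732/17 ≈ 4572.5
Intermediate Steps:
l(Z, Y) = -8/17 (l(Z, Y) = 16*(-1/34) = -8/17)
z - l(-3 - 1*(-2), -13) = 4572 - 1*(-8/17) = 4572 + 8/17 = 77732/17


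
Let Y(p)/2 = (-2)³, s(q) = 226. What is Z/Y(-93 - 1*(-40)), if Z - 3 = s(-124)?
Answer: -229/16 ≈ -14.313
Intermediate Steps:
Y(p) = -16 (Y(p) = 2*(-2)³ = 2*(-8) = -16)
Z = 229 (Z = 3 + 226 = 229)
Z/Y(-93 - 1*(-40)) = 229/(-16) = 229*(-1/16) = -229/16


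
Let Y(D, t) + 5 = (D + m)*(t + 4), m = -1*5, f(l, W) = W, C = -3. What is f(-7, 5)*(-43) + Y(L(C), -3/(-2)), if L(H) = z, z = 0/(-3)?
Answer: -495/2 ≈ -247.50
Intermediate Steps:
z = 0 (z = 0*(-⅓) = 0)
L(H) = 0
m = -5
Y(D, t) = -5 + (-5 + D)*(4 + t) (Y(D, t) = -5 + (D - 5)*(t + 4) = -5 + (-5 + D)*(4 + t))
f(-7, 5)*(-43) + Y(L(C), -3/(-2)) = 5*(-43) + (-25 - (-15)/(-2) + 4*0 + 0*(-3/(-2))) = -215 + (-25 - (-15)*(-1)/2 + 0 + 0*(-3*(-½))) = -215 + (-25 - 5*3/2 + 0 + 0*(3/2)) = -215 + (-25 - 15/2 + 0 + 0) = -215 - 65/2 = -495/2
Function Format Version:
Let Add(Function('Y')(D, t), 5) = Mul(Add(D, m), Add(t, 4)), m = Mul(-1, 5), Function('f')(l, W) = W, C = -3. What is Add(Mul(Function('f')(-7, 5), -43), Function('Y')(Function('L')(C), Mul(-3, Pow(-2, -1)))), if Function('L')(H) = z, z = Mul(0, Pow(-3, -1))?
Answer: Rational(-495, 2) ≈ -247.50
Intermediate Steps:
z = 0 (z = Mul(0, Rational(-1, 3)) = 0)
Function('L')(H) = 0
m = -5
Function('Y')(D, t) = Add(-5, Mul(Add(-5, D), Add(4, t))) (Function('Y')(D, t) = Add(-5, Mul(Add(D, -5), Add(t, 4))) = Add(-5, Mul(Add(-5, D), Add(4, t))))
Add(Mul(Function('f')(-7, 5), -43), Function('Y')(Function('L')(C), Mul(-3, Pow(-2, -1)))) = Add(Mul(5, -43), Add(-25, Mul(-5, Mul(-3, Pow(-2, -1))), Mul(4, 0), Mul(0, Mul(-3, Pow(-2, -1))))) = Add(-215, Add(-25, Mul(-5, Mul(-3, Rational(-1, 2))), 0, Mul(0, Mul(-3, Rational(-1, 2))))) = Add(-215, Add(-25, Mul(-5, Rational(3, 2)), 0, Mul(0, Rational(3, 2)))) = Add(-215, Add(-25, Rational(-15, 2), 0, 0)) = Add(-215, Rational(-65, 2)) = Rational(-495, 2)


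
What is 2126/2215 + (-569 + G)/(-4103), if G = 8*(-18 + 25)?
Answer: 9859273/9088145 ≈ 1.0849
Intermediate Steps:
G = 56 (G = 8*7 = 56)
2126/2215 + (-569 + G)/(-4103) = 2126/2215 + (-569 + 56)/(-4103) = 2126*(1/2215) - 513*(-1/4103) = 2126/2215 + 513/4103 = 9859273/9088145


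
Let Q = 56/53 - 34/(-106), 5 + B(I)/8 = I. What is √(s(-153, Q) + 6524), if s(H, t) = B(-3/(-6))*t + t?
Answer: √18190501/53 ≈ 80.472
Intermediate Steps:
B(I) = -40 + 8*I
Q = 73/53 (Q = 56*(1/53) - 34*(-1/106) = 56/53 + 17/53 = 73/53 ≈ 1.3774)
s(H, t) = -35*t (s(H, t) = (-40 + 8*(-3/(-6)))*t + t = (-40 + 8*(-3*(-⅙)))*t + t = (-40 + 8*(½))*t + t = (-40 + 4)*t + t = -36*t + t = -35*t)
√(s(-153, Q) + 6524) = √(-35*73/53 + 6524) = √(-2555/53 + 6524) = √(343217/53) = √18190501/53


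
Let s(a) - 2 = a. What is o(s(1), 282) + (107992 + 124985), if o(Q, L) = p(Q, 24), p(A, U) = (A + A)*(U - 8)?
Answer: 233073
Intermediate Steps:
p(A, U) = 2*A*(-8 + U) (p(A, U) = (2*A)*(-8 + U) = 2*A*(-8 + U))
s(a) = 2 + a
o(Q, L) = 32*Q (o(Q, L) = 2*Q*(-8 + 24) = 2*Q*16 = 32*Q)
o(s(1), 282) + (107992 + 124985) = 32*(2 + 1) + (107992 + 124985) = 32*3 + 232977 = 96 + 232977 = 233073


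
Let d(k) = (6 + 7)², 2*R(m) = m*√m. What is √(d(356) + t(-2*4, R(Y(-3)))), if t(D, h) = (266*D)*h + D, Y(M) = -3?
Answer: √(161 + 3192*I*√3) ≈ 53.348 + 51.817*I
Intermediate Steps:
R(m) = m^(3/2)/2 (R(m) = (m*√m)/2 = m^(3/2)/2)
d(k) = 169 (d(k) = 13² = 169)
t(D, h) = D + 266*D*h (t(D, h) = 266*D*h + D = D + 266*D*h)
√(d(356) + t(-2*4, R(Y(-3)))) = √(169 + (-2*4)*(1 + 266*((-3)^(3/2)/2))) = √(169 - 8*(1 + 266*((-3*I*√3)/2))) = √(169 - 8*(1 + 266*(-3*I*√3/2))) = √(169 - 8*(1 - 399*I*√3)) = √(169 + (-8 + 3192*I*√3)) = √(161 + 3192*I*√3)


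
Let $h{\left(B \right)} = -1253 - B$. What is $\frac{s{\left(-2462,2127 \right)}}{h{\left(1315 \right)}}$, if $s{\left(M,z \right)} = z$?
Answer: $- \frac{709}{856} \approx -0.82827$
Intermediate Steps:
$\frac{s{\left(-2462,2127 \right)}}{h{\left(1315 \right)}} = \frac{2127}{-1253 - 1315} = \frac{2127}{-2568} = 2127 \left(- \frac{1}{2568}\right) = - \frac{709}{856}$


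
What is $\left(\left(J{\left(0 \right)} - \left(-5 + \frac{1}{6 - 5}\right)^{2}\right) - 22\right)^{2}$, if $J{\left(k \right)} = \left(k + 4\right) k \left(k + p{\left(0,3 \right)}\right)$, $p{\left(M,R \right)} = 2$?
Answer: $1444$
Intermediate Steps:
$J{\left(k \right)} = k \left(2 + k\right) \left(4 + k\right)$ ($J{\left(k \right)} = \left(k + 4\right) k \left(k + 2\right) = \left(4 + k\right) k \left(2 + k\right) = k \left(2 + k\right) \left(4 + k\right)$)
$\left(\left(J{\left(0 \right)} - \left(-5 + \frac{1}{6 - 5}\right)^{2}\right) - 22\right)^{2} = \left(\left(0 \left(8 + 0^{2} + 6 \cdot 0\right) - \left(-5 + \frac{1}{6 - 5}\right)^{2}\right) - 22\right)^{2} = \left(\left(0 \left(8 + 0 + 0\right) - \left(-5 + 1^{-1}\right)^{2}\right) - 22\right)^{2} = \left(\left(0 \cdot 8 - \left(-5 + 1\right)^{2}\right) - 22\right)^{2} = \left(\left(0 - \left(-4\right)^{2}\right) - 22\right)^{2} = \left(\left(0 - 16\right) - 22\right)^{2} = \left(-16 - 22\right)^{2} = \left(-38\right)^{2} = 1444$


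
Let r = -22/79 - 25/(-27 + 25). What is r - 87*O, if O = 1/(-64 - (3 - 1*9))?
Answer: 1084/79 ≈ 13.722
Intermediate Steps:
r = 1931/158 (r = -22*1/79 - 25/(-2) = -22/79 - 25*(-1/2) = -22/79 + 25/2 = 1931/158 ≈ 12.222)
O = -1/58 (O = 1/(-64 - (3 - 9)) = 1/(-64 - 1*(-6)) = 1/(-64 + 6) = 1/(-58) = -1/58 ≈ -0.017241)
r - 87*O = 1931/158 - 87*(-1/58) = 1931/158 + 3/2 = 1084/79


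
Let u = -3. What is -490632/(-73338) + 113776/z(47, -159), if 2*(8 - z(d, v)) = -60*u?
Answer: -691989372/501143 ≈ -1380.8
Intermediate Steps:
z(d, v) = -82 (z(d, v) = 8 - (-30)*(-3) = 8 - ½*180 = 8 - 90 = -82)
-490632/(-73338) + 113776/z(47, -159) = -490632/(-73338) + 113776/(-82) = -490632*(-1/73338) + 113776*(-1/82) = 81772/12223 - 56888/41 = -691989372/501143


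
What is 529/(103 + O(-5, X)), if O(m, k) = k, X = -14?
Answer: 529/89 ≈ 5.9438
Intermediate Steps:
529/(103 + O(-5, X)) = 529/(103 - 14) = 529/89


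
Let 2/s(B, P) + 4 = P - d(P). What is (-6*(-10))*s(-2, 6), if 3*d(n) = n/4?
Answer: 80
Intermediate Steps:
d(n) = n/12 (d(n) = (n/4)/3 = n/12)
s(B, P) = 2/(-4 + 11*P/12) (s(B, P) = 2/(-4 + (P - P/12)) = 2/(-4 + 11*P/12))
(-6*(-10))*s(-2, 6) = (-6*(-10))*(24/(-48 + 11*6)) = 60*(24/(-48 + 66)) = 60*(24/18) = 60*(24*(1/18)) = 60*(4/3) = 80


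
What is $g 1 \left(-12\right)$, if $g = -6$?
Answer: $72$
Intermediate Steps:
$g 1 \left(-12\right) = - 6 \cdot 1 \left(-12\right) = \left(-6\right) \left(-12\right) = 72$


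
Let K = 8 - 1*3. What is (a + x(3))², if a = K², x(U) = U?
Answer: 784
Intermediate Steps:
K = 5 (K = 8 - 3 = 5)
a = 25 (a = 5² = 25)
(a + x(3))² = (25 + 3)² = 28² = 784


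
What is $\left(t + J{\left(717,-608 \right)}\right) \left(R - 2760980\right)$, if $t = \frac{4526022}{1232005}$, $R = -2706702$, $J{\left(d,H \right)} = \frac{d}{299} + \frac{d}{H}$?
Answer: $- \frac{2995603528756490949}{111984326480} \approx -2.675 \cdot 10^{7}$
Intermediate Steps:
$J{\left(d,H \right)} = \frac{d}{299} + \frac{d}{H}$ ($J{\left(d,H \right)} = d \frac{1}{299} + \frac{d}{H} = \frac{d}{299} + \frac{d}{H}$)
$t = \frac{4526022}{1232005}$ ($t = 4526022 \cdot \frac{1}{1232005} = \frac{4526022}{1232005} \approx 3.6737$)
$\left(t + J{\left(717,-608 \right)}\right) \left(R - 2760980\right) = \left(\frac{4526022}{1232005} + \left(\frac{1}{299} \cdot 717 + \frac{717}{-608}\right)\right) \left(-2706702 - 2760980\right) = \left(\frac{4526022}{1232005} + \left(\frac{717}{299} + 717 \left(- \frac{1}{608}\right)\right)\right) \left(-5467682\right) = \left(\frac{4526022}{1232005} + \left(\frac{717}{299} - \frac{717}{608}\right)\right) \left(-5467682\right) = \left(\frac{4526022}{1232005} + \frac{221553}{181792}\right) \left(-5467682\right) = \frac{1095748995189}{223968652960} \left(-5467682\right) = - \frac{2995603528756490949}{111984326480}$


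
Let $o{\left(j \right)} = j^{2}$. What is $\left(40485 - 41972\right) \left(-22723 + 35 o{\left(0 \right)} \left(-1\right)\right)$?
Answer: $33789101$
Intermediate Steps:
$\left(40485 - 41972\right) \left(-22723 + 35 o{\left(0 \right)} \left(-1\right)\right) = \left(40485 - 41972\right) \left(-22723 + 35 \cdot 0^{2} \left(-1\right)\right) = - 1487 \left(-22723 + 35 \cdot 0 \left(-1\right)\right) = - 1487 \left(-22723 + 0 \left(-1\right)\right) = - 1487 \left(-22723 + 0\right) = \left(-1487\right) \left(-22723\right) = 33789101$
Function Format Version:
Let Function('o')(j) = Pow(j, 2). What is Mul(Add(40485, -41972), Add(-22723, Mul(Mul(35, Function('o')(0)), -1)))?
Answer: 33789101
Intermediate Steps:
Mul(Add(40485, -41972), Add(-22723, Mul(Mul(35, Function('o')(0)), -1))) = Mul(Add(40485, -41972), Add(-22723, Mul(Mul(35, Pow(0, 2)), -1))) = Mul(-1487, Add(-22723, Mul(Mul(35, 0), -1))) = Mul(-1487, Add(-22723, Mul(0, -1))) = Mul(-1487, Add(-22723, 0)) = Mul(-1487, -22723) = 33789101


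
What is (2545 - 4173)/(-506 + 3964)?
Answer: -814/1729 ≈ -0.47079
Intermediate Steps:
(2545 - 4173)/(-506 + 3964) = -1628/3458 = -1628*1/3458 = -814/1729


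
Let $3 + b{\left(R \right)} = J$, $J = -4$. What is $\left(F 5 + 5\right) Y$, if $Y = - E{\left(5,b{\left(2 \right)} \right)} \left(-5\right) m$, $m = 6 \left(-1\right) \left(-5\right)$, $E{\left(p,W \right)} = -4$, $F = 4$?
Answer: $-15000$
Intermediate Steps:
$b{\left(R \right)} = -7$ ($b{\left(R \right)} = -3 - 4 = -7$)
$m = 30$ ($m = \left(-6\right) \left(-5\right) = 30$)
$Y = -600$ ($Y = - \left(-4\right) \left(-5\right) 30 = - 20 \cdot 30 = \left(-1\right) 600 = -600$)
$\left(F 5 + 5\right) Y = \left(4 \cdot 5 + 5\right) \left(-600\right) = \left(20 + 5\right) \left(-600\right) = 25 \left(-600\right) = -15000$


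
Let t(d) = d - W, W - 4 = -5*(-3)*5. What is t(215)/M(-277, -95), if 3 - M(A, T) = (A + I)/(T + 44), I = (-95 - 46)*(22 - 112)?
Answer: 3468/6283 ≈ 0.55197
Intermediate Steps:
I = 12690 (I = -141*(-90) = 12690)
W = 79 (W = 4 - 5*(-3)*5 = 4 + 15*5 = 4 + 75 = 79)
M(A, T) = 3 - (12690 + A)/(44 + T) (M(A, T) = 3 - (A + 12690)/(T + 44) = 3 - (12690 + A)/(44 + T))
t(d) = -79 + d (t(d) = d - 1*79 = d - 79 = -79 + d)
t(215)/M(-277, -95) = (-79 + 215)/(((-12558 - 1*(-277) + 3*(-95))/(44 - 95))) = 136/(((-12558 + 277 - 285)/(-51))) = 136/((-1/51*(-12566))) = 136/(12566/51) = 136*(51/12566) = 3468/6283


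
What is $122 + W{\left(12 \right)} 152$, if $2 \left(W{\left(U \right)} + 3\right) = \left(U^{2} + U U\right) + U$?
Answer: $22466$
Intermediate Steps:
$W{\left(U \right)} = -3 + U^{2} + \frac{U}{2}$ ($W{\left(U \right)} = -3 + \frac{\left(U^{2} + U U\right) + U}{2} = -3 + \frac{\left(U^{2} + U^{2}\right) + U}{2} = -3 + \frac{2 U^{2} + U}{2} = -3 + \frac{U + 2 U^{2}}{2} = -3 + \left(U^{2} + \frac{U}{2}\right) = -3 + U^{2} + \frac{U}{2}$)
$122 + W{\left(12 \right)} 152 = 122 + \left(-3 + 12^{2} + \frac{1}{2} \cdot 12\right) 152 = 122 + \left(-3 + 144 + 6\right) 152 = 122 + 147 \cdot 152 = 122 + 22344 = 22466$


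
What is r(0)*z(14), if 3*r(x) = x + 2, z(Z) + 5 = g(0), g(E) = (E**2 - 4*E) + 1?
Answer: -8/3 ≈ -2.6667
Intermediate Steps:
g(E) = 1 + E**2 - 4*E
z(Z) = -4 (z(Z) = -5 + (1 + 0**2 - 4*0) = -5 + (1 + 0 + 0) = -5 + 1 = -4)
r(x) = 2/3 + x/3 (r(x) = (x + 2)/3 = (2 + x)/3 = 2/3 + x/3)
r(0)*z(14) = (2/3 + (1/3)*0)*(-4) = (2/3 + 0)*(-4) = (2/3)*(-4) = -8/3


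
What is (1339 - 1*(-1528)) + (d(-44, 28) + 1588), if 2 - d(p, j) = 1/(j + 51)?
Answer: 352102/79 ≈ 4457.0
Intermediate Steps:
d(p, j) = 2 - 1/(51 + j) (d(p, j) = 2 - 1/(j + 51) = 2 - 1/(51 + j))
(1339 - 1*(-1528)) + (d(-44, 28) + 1588) = (1339 - 1*(-1528)) + ((101 + 2*28)/(51 + 28) + 1588) = (1339 + 1528) + ((101 + 56)/79 + 1588) = 2867 + ((1/79)*157 + 1588) = 2867 + (157/79 + 1588) = 2867 + 125609/79 = 352102/79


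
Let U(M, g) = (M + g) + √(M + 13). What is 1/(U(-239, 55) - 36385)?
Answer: -36569/1337291987 - I*√226/1337291987 ≈ -2.7346e-5 - 1.1242e-8*I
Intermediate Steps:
U(M, g) = M + g + √(13 + M) (U(M, g) = (M + g) + √(13 + M) = M + g + √(13 + M))
1/(U(-239, 55) - 36385) = 1/((-239 + 55 + √(13 - 239)) - 36385) = 1/((-239 + 55 + √(-226)) - 36385) = 1/((-239 + 55 + I*√226) - 36385) = 1/((-184 + I*√226) - 36385) = 1/(-36569 + I*√226)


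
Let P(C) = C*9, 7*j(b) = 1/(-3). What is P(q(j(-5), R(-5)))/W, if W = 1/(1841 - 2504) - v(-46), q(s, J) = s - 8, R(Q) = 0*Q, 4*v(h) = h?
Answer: -672282/106729 ≈ -6.2990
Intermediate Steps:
v(h) = h/4
j(b) = -1/21 (j(b) = (1/7)/(-3) = (1/7)*(-1/3) = -1/21)
R(Q) = 0
q(s, J) = -8 + s
P(C) = 9*C
W = 15247/1326 (W = 1/(1841 - 2504) - (-46)/4 = 1/(-663) - 1*(-23/2) = -1/663 + 23/2 = 15247/1326 ≈ 11.498)
P(q(j(-5), R(-5)))/W = (9*(-8 - 1/21))/(15247/1326) = (9*(-169/21))*(1326/15247) = -507/7*1326/15247 = -672282/106729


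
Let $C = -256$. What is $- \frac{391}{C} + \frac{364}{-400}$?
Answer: $\frac{3951}{6400} \approx 0.61734$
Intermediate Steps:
$- \frac{391}{C} + \frac{364}{-400} = - \frac{391}{-256} + \frac{364}{-400} = \left(-391\right) \left(- \frac{1}{256}\right) + 364 \left(- \frac{1}{400}\right) = \frac{391}{256} - \frac{91}{100} = \frac{3951}{6400}$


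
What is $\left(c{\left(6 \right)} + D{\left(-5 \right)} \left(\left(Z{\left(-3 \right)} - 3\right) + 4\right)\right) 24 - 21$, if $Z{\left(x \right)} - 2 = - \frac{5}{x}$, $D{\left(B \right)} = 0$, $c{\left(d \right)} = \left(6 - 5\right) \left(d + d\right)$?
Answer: $267$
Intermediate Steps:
$c{\left(d \right)} = 2 d$ ($c{\left(d \right)} = 1 \cdot 2 d = 2 d$)
$Z{\left(x \right)} = 2 - \frac{5}{x}$
$\left(c{\left(6 \right)} + D{\left(-5 \right)} \left(\left(Z{\left(-3 \right)} - 3\right) + 4\right)\right) 24 - 21 = \left(2 \cdot 6 + 0 \left(\left(\left(2 - \frac{5}{-3}\right) - 3\right) + 4\right)\right) 24 - 21 = \left(12 + 0 \left(\left(\left(2 - - \frac{5}{3}\right) - 3\right) + 4\right)\right) 24 - 21 = \left(12 + 0 \left(\left(\left(2 + \frac{5}{3}\right) - 3\right) + 4\right)\right) 24 - 21 = \left(12 + 0 \left(\left(\frac{11}{3} - 3\right) + 4\right)\right) 24 - 21 = \left(12 + 0 \left(\frac{2}{3} + 4\right)\right) 24 - 21 = \left(12 + 0 \cdot \frac{14}{3}\right) 24 - 21 = \left(12 + 0\right) 24 - 21 = 12 \cdot 24 - 21 = 288 - 21 = 267$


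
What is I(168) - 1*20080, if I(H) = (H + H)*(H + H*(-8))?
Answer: -415216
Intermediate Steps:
I(H) = -14*H² (I(H) = (2*H)*(H - 8*H) = (2*H)*(-7*H) = -14*H²)
I(168) - 1*20080 = -14*168² - 1*20080 = -14*28224 - 20080 = -395136 - 20080 = -415216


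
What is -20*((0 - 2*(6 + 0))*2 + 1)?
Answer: 460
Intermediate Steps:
-20*((0 - 2*(6 + 0))*2 + 1) = -20*((0 - 2*6)*2 + 1) = -20*((0 - 12)*2 + 1) = -20*(-12*2 + 1) = -20*(-24 + 1) = -20*(-23) = 460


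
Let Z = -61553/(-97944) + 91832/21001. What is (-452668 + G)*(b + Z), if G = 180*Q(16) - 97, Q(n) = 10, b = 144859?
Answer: -134375819184186122005/2056921944 ≈ -6.5329e+10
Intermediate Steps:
Z = 10287067961/2056921944 (Z = -61553*(-1/97944) + 91832*(1/21001) = 61553/97944 + 91832/21001 = 10287067961/2056921944 ≈ 5.0012)
G = 1703 (G = 180*10 - 97 = 1800 - 97 = 1703)
(-452668 + G)*(b + Z) = (-452668 + 1703)*(144859 + 10287067961/2056921944) = -450965*297973942953857/2056921944 = -134375819184186122005/2056921944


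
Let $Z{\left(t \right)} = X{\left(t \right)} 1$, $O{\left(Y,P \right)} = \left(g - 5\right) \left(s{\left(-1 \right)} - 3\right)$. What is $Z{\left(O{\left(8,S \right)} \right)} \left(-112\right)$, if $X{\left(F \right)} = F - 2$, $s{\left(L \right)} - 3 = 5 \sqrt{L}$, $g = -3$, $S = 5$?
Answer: $224 + 4480 i \approx 224.0 + 4480.0 i$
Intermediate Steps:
$s{\left(L \right)} = 3 + 5 \sqrt{L}$
$X{\left(F \right)} = -2 + F$
$O{\left(Y,P \right)} = - 40 i$ ($O{\left(Y,P \right)} = \left(-3 - 5\right) \left(\left(3 + 5 \sqrt{-1}\right) - 3\right) = - 8 \left(\left(3 + 5 i\right) - 3\right) = - 8 \cdot 5 i = - 40 i$)
$Z{\left(t \right)} = -2 + t$ ($Z{\left(t \right)} = \left(-2 + t\right) 1 = -2 + t$)
$Z{\left(O{\left(8,S \right)} \right)} \left(-112\right) = \left(-2 - 40 i\right) \left(-112\right) = 224 + 4480 i$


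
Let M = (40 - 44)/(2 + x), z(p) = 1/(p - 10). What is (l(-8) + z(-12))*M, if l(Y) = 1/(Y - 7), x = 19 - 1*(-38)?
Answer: 74/9735 ≈ 0.0076014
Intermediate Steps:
x = 57 (x = 19 + 38 = 57)
z(p) = 1/(-10 + p)
l(Y) = 1/(-7 + Y)
M = -4/59 (M = (40 - 44)/(2 + 57) = -4/59 ≈ -0.067797)
(l(-8) + z(-12))*M = (1/(-7 - 8) + 1/(-10 - 12))*(-4/59) = (1/(-15) + 1/(-22))*(-4/59) = (-1/15 - 1/22)*(-4/59) = -37/330*(-4/59) = 74/9735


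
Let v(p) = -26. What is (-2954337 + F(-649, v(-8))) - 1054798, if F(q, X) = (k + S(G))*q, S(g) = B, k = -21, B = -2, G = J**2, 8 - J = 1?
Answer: -3994208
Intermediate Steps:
J = 7 (J = 8 - 1*1 = 8 - 1 = 7)
G = 49 (G = 7**2 = 49)
S(g) = -2
F(q, X) = -23*q (F(q, X) = (-21 - 2)*q = -23*q)
(-2954337 + F(-649, v(-8))) - 1054798 = (-2954337 - 23*(-649)) - 1054798 = (-2954337 + 14927) - 1054798 = -2939410 - 1054798 = -3994208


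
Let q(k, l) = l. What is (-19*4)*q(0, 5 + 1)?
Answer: -456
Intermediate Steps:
(-19*4)*q(0, 5 + 1) = (-19*4)*(5 + 1) = -76*6 = -456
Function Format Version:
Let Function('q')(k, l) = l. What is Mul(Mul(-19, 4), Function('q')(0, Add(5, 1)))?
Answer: -456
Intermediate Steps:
Mul(Mul(-19, 4), Function('q')(0, Add(5, 1))) = Mul(Mul(-19, 4), Add(5, 1)) = Mul(-76, 6) = -456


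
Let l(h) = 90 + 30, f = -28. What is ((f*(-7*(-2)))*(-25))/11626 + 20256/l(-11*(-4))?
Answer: 4930672/29065 ≈ 169.64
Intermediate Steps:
l(h) = 120
((f*(-7*(-2)))*(-25))/11626 + 20256/l(-11*(-4)) = (-(-196)*(-2)*(-25))/11626 + 20256/120 = (-28*14*(-25))*(1/11626) + 20256*(1/120) = -392*(-25)*(1/11626) + 844/5 = 9800*(1/11626) + 844/5 = 4900/5813 + 844/5 = 4930672/29065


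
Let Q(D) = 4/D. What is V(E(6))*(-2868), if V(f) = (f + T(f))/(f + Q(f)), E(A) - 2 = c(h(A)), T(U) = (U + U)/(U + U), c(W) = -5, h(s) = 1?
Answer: -17208/13 ≈ -1323.7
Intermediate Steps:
T(U) = 1 (T(U) = (2*U)/((2*U)) = (2*U)*(1/(2*U)) = 1)
E(A) = -3 (E(A) = 2 - 5 = -3)
V(f) = (1 + f)/(f + 4/f) (V(f) = (f + 1)/(f + 4/f) = (1 + f)/(f + 4/f))
V(E(6))*(-2868) = -3*(1 - 3)/(4 + (-3)²)*(-2868) = -3*(-2)/(4 + 9)*(-2868) = -3*(-2)/13*(-2868) = -3*1/13*(-2)*(-2868) = (6/13)*(-2868) = -17208/13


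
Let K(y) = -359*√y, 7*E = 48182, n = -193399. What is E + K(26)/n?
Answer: 48182/7 + 359*√26/193399 ≈ 6883.2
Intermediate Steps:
E = 48182/7 (E = (⅐)*48182 = 48182/7 ≈ 6883.1)
E + K(26)/n = 48182/7 - 359*√26/(-193399) = 48182/7 - 359*√26*(-1/193399) = 48182/7 + 359*√26/193399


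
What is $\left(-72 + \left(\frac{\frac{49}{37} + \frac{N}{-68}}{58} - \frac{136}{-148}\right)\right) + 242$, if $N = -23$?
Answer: $\frac{24946039}{145928} \approx 170.95$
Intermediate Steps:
$\left(-72 + \left(\frac{\frac{49}{37} + \frac{N}{-68}}{58} - \frac{136}{-148}\right)\right) + 242 = \left(-72 + \left(\frac{\frac{49}{37} - \frac{23}{-68}}{58} - \frac{136}{-148}\right)\right) + 242 = \left(-72 + \left(\left(49 \cdot \frac{1}{37} - - \frac{23}{68}\right) \frac{1}{58} - - \frac{34}{37}\right)\right) + 242 = \left(-72 + \left(\left(\frac{49}{37} + \frac{23}{68}\right) \frac{1}{58} + \frac{34}{37}\right)\right) + 242 = \left(-72 + \left(\frac{4183}{2516} \cdot \frac{1}{58} + \frac{34}{37}\right)\right) + 242 = \left(-72 + \left(\frac{4183}{145928} + \frac{34}{37}\right)\right) + 242 = \left(-72 + \frac{138279}{145928}\right) + 242 = - \frac{10368537}{145928} + 242 = \frac{24946039}{145928}$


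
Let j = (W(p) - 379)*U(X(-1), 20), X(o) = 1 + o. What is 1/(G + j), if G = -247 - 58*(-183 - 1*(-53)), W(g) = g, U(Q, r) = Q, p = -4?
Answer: 1/7293 ≈ 0.00013712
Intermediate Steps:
j = 0 (j = (-4 - 379)*(1 - 1) = -383*0 = 0)
G = 7293 (G = -247 - 58*(-183 + 53) = -247 - 58*(-130) = -247 + 7540 = 7293)
1/(G + j) = 1/(7293 + 0) = 1/7293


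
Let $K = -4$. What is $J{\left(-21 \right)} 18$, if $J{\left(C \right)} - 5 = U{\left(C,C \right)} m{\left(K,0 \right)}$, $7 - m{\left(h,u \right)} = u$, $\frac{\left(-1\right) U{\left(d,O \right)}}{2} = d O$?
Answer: $-111042$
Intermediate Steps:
$U{\left(d,O \right)} = - 2 O d$ ($U{\left(d,O \right)} = - 2 d O = - 2 O d$)
$m{\left(h,u \right)} = 7 - u$
$J{\left(C \right)} = 5 - 14 C^{2}$ ($J{\left(C \right)} = 5 + - 2 C C \left(7 - 0\right) = 5 + - 2 C^{2} \left(7 + 0\right) = 5 + - 2 C^{2} \cdot 7 = 5 - 14 C^{2}$)
$J{\left(-21 \right)} 18 = \left(5 - 14 \left(-21\right)^{2}\right) 18 = \left(5 - 6174\right) 18 = \left(-6169\right) 18 = -111042$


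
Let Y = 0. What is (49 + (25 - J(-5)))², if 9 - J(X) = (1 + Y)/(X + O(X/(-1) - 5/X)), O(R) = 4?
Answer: 4096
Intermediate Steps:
J(X) = 9 - 1/(4 + X) (J(X) = 9 - (1 + 0)/(X + 4) = 9 - 1/(4 + X))
(49 + (25 - J(-5)))² = (49 + (25 - (35 + 9*(-5))/(4 - 5)))² = (49 + (25 - (35 - 45)/(-1)))² = (49 + (25 - (-1)*(-10)))² = (49 + (25 - 1*10))² = (49 + (25 - 10))² = (49 + 15)² = 64² = 4096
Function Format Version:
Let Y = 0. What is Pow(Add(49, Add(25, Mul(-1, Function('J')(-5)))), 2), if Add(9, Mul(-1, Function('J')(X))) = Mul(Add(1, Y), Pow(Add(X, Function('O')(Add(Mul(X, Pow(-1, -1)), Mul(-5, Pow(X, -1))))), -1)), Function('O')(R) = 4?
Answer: 4096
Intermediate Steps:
Function('J')(X) = Add(9, Mul(-1, Pow(Add(4, X), -1))) (Function('J')(X) = Add(9, Mul(-1, Mul(Add(1, 0), Pow(Add(X, 4), -1)))) = Add(9, Mul(-1, Mul(1, Pow(Add(4, X), -1)))) = Add(9, Mul(-1, Pow(Add(4, X), -1))))
Pow(Add(49, Add(25, Mul(-1, Function('J')(-5)))), 2) = Pow(Add(49, Add(25, Mul(-1, Mul(Pow(Add(4, -5), -1), Add(35, Mul(9, -5)))))), 2) = Pow(Add(49, Add(25, Mul(-1, Mul(Pow(-1, -1), Add(35, -45))))), 2) = Pow(Add(49, Add(25, Mul(-1, Mul(-1, -10)))), 2) = Pow(Add(49, Add(25, Mul(-1, 10))), 2) = Pow(Add(49, Add(25, -10)), 2) = Pow(Add(49, 15), 2) = Pow(64, 2) = 4096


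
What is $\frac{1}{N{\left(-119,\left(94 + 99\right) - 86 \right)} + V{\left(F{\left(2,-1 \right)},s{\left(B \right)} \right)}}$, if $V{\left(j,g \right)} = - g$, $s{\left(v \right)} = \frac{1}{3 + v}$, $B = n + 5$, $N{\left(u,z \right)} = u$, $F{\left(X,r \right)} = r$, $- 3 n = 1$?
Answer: $- \frac{23}{2740} \approx -0.0083942$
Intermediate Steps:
$n = - \frac{1}{3}$ ($n = \left(- \frac{1}{3}\right) 1 = - \frac{1}{3} \approx -0.33333$)
$B = \frac{14}{3}$ ($B = - \frac{1}{3} + 5 = \frac{14}{3} \approx 4.6667$)
$\frac{1}{N{\left(-119,\left(94 + 99\right) - 86 \right)} + V{\left(F{\left(2,-1 \right)},s{\left(B \right)} \right)}} = \frac{1}{-119 - \frac{1}{3 + \frac{14}{3}}} = \frac{1}{-119 - \frac{1}{\frac{23}{3}}} = \frac{1}{-119 - \frac{3}{23}} = \frac{1}{- \frac{2740}{23}} = - \frac{23}{2740}$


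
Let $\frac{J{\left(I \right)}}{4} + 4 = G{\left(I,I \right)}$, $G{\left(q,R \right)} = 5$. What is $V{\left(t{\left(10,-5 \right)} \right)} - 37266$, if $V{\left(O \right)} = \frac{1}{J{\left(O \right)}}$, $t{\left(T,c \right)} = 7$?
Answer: $- \frac{149063}{4} \approx -37266.0$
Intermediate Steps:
$J{\left(I \right)} = 4$ ($J{\left(I \right)} = -16 + 4 \cdot 5 = -16 + 20 = 4$)
$V{\left(O \right)} = \frac{1}{4}$
$V{\left(t{\left(10,-5 \right)} \right)} - 37266 = \frac{1}{4} - 37266 = - \frac{149063}{4}$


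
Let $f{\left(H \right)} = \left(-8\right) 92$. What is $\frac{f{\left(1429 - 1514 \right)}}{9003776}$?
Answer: $- \frac{23}{281368} \approx -8.1743 \cdot 10^{-5}$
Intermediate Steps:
$f{\left(H \right)} = -736$
$\frac{f{\left(1429 - 1514 \right)}}{9003776} = - \frac{736}{9003776} = \left(-736\right) \frac{1}{9003776} = - \frac{23}{281368}$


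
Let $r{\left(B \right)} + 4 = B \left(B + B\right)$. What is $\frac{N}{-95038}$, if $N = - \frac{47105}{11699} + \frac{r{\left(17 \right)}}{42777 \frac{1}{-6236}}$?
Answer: $\frac{6270165703}{6794512673382} \approx 0.00092283$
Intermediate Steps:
$r{\left(B \right)} = -4 + 2 B^{2}$ ($r{\left(B \right)} = -4 + B \left(B + B\right) = -4 + B 2 B = -4 + 2 B^{2}$)
$N = - \frac{6270165703}{71492589}$ ($N = - \frac{47105}{11699} + \frac{-4 + 2 \cdot 17^{2}}{42777 \frac{1}{-6236}} = \left(-47105\right) \frac{1}{11699} + \frac{-4 + 2 \cdot 289}{42777 \left(- \frac{1}{6236}\right)} = - \frac{47105}{11699} + \frac{-4 + 578}{- \frac{42777}{6236}} = - \frac{47105}{11699} + 574 \left(- \frac{6236}{42777}\right) = - \frac{47105}{11699} - \frac{511352}{6111} = - \frac{6270165703}{71492589} \approx -87.704$)
$\frac{N}{-95038} = - \frac{6270165703}{71492589 \left(-95038\right)} = \left(- \frac{6270165703}{71492589}\right) \left(- \frac{1}{95038}\right) = \frac{6270165703}{6794512673382}$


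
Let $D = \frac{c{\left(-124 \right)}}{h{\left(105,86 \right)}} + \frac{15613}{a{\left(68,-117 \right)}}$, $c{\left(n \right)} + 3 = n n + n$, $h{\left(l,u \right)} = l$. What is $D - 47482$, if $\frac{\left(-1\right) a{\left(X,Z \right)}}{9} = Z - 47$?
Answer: $- \frac{2444871157}{51660} \approx -47326.0$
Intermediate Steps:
$c{\left(n \right)} = -3 + n + n^{2}$ ($c{\left(n \right)} = -3 + \left(n n + n\right) = -3 + \left(n^{2} + n\right) = -3 + \left(n + n^{2}\right) = -3 + n + n^{2}$)
$a{\left(X,Z \right)} = 423 - 9 Z$ ($a{\left(X,Z \right)} = - 9 \left(Z - 47\right) = - 9 \left(-47 + Z\right) = 423 - 9 Z$)
$D = \frac{8048963}{51660}$ ($D = \frac{-3 - 124 + \left(-124\right)^{2}}{105} + \frac{15613}{423 - -1053} = \left(-3 - 124 + 15376\right) \frac{1}{105} + \frac{15613}{423 + 1053} = 15249 \cdot \frac{1}{105} + \frac{15613}{1476} = \frac{5083}{35} + 15613 \cdot \frac{1}{1476} = \frac{5083}{35} + \frac{15613}{1476} = \frac{8048963}{51660} \approx 155.81$)
$D - 47482 = \frac{8048963}{51660} - 47482 = - \frac{2444871157}{51660}$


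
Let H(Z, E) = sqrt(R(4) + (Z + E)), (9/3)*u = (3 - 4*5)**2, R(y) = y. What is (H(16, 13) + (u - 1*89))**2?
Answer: 781/9 + 44*sqrt(33)/3 ≈ 171.03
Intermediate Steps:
u = 289/3 (u = (3 - 4*5)**2/3 = (3 - 20)**2/3 = (1/3)*(-17)**2 = (1/3)*289 = 289/3 ≈ 96.333)
H(Z, E) = sqrt(4 + E + Z) (H(Z, E) = sqrt(4 + (Z + E)) = sqrt(4 + (E + Z)) = sqrt(4 + E + Z))
(H(16, 13) + (u - 1*89))**2 = (sqrt(4 + 13 + 16) + (289/3 - 1*89))**2 = (sqrt(33) + (289/3 - 89))**2 = (sqrt(33) + 22/3)**2 = (22/3 + sqrt(33))**2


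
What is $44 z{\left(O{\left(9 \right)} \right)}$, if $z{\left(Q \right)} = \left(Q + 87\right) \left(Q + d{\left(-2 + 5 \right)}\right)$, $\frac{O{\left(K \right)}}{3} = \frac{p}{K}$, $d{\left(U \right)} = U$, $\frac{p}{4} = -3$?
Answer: $-3652$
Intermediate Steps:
$p = -12$ ($p = 4 \left(-3\right) = -12$)
$O{\left(K \right)} = - \frac{36}{K}$ ($O{\left(K \right)} = 3 \left(- \frac{12}{K}\right) = - \frac{36}{K}$)
$z{\left(Q \right)} = \left(3 + Q\right) \left(87 + Q\right)$ ($z{\left(Q \right)} = \left(Q + 87\right) \left(Q + \left(-2 + 5\right)\right) = \left(87 + Q\right) \left(Q + 3\right) = \left(87 + Q\right) \left(3 + Q\right) = \left(3 + Q\right) \left(87 + Q\right)$)
$44 z{\left(O{\left(9 \right)} \right)} = 44 \left(261 + \left(- \frac{36}{9}\right)^{2} + 90 \left(- \frac{36}{9}\right)\right) = 44 \left(261 + \left(\left(-36\right) \frac{1}{9}\right)^{2} + 90 \left(\left(-36\right) \frac{1}{9}\right)\right) = 44 \left(261 + \left(-4\right)^{2} + 90 \left(-4\right)\right) = 44 \left(261 + 16 - 360\right) = 44 \left(-83\right) = -3652$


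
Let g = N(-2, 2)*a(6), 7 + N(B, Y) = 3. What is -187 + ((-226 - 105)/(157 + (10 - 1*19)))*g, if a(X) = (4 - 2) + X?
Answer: -4271/37 ≈ -115.43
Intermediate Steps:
N(B, Y) = -4 (N(B, Y) = -7 + 3 = -4)
a(X) = 2 + X
g = -32 (g = -4*(2 + 6) = -4*8 = -32)
-187 + ((-226 - 105)/(157 + (10 - 1*19)))*g = -187 + ((-226 - 105)/(157 + (10 - 1*19)))*(-32) = -187 - 331/(157 + (10 - 19))*(-32) = -187 - 331/(157 - 9)*(-32) = -187 - 331/148*(-32) = -187 + 2648/37 = -4271/37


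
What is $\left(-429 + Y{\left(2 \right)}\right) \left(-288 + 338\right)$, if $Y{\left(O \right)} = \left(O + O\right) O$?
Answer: $-21050$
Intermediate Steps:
$Y{\left(O \right)} = 2 O^{2}$ ($Y{\left(O \right)} = 2 O O = 2 O^{2}$)
$\left(-429 + Y{\left(2 \right)}\right) \left(-288 + 338\right) = \left(-429 + 2 \cdot 2^{2}\right) \left(-288 + 338\right) = \left(-429 + 2 \cdot 4\right) 50 = \left(-429 + 8\right) 50 = \left(-421\right) 50 = -21050$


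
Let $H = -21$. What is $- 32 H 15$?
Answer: $10080$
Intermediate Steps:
$- 32 H 15 = \left(-32\right) \left(-21\right) 15 = 672 \cdot 15 = 10080$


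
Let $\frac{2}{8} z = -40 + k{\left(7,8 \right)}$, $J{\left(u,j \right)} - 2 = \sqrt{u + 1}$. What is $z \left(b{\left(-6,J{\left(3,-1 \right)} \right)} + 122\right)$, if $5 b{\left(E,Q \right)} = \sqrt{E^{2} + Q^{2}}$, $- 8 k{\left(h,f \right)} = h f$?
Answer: $-22936 - \frac{376 \sqrt{13}}{5} \approx -23207.0$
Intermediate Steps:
$k{\left(h,f \right)} = - \frac{f h}{8}$ ($k{\left(h,f \right)} = - \frac{h f}{8} = - \frac{f h}{8}$)
$J{\left(u,j \right)} = 2 + \sqrt{1 + u}$ ($J{\left(u,j \right)} = 2 + \sqrt{u + 1} = 2 + \sqrt{1 + u}$)
$z = -188$ ($z = 4 \left(-40 - 1 \cdot 7\right) = 4 \left(-40 - 7\right) = 4 \left(-47\right) = -188$)
$b{\left(E,Q \right)} = \frac{\sqrt{E^{2} + Q^{2}}}{5}$
$z \left(b{\left(-6,J{\left(3,-1 \right)} \right)} + 122\right) = - 188 \left(\frac{\sqrt{\left(-6\right)^{2} + \left(2 + \sqrt{1 + 3}\right)^{2}}}{5} + 122\right) = - 188 \left(\frac{\sqrt{36 + \left(2 + \sqrt{4}\right)^{2}}}{5} + 122\right) = - 188 \left(\frac{\sqrt{36 + \left(2 + 2\right)^{2}}}{5} + 122\right) = - 188 \left(\frac{\sqrt{36 + 4^{2}}}{5} + 122\right) = - 188 \left(\frac{\sqrt{36 + 16}}{5} + 122\right) = - 188 \left(\frac{\sqrt{52}}{5} + 122\right) = - 188 \left(\frac{2 \sqrt{13}}{5} + 122\right) = - 188 \left(122 + \frac{2 \sqrt{13}}{5}\right) = -22936 - \frac{376 \sqrt{13}}{5}$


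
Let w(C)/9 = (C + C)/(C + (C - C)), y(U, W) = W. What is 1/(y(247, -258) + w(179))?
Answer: -1/240 ≈ -0.0041667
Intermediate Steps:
w(C) = 18 (w(C) = 9*((C + C)/(C + (C - C))) = 9*((2*C)/(C + 0)) = 9*((2*C)/C) = 9*2 = 18)
1/(y(247, -258) + w(179)) = 1/(-258 + 18) = 1/(-240) = -1/240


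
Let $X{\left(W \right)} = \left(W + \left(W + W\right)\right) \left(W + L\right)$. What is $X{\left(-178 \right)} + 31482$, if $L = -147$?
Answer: $205032$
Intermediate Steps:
$X{\left(W \right)} = 3 W \left(-147 + W\right)$ ($X{\left(W \right)} = \left(W + \left(W + W\right)\right) \left(W - 147\right) = \left(W + 2 W\right) \left(-147 + W\right) = 3 W \left(-147 + W\right)$)
$X{\left(-178 \right)} + 31482 = 3 \left(-178\right) \left(-147 - 178\right) + 31482 = 3 \left(-178\right) \left(-325\right) + 31482 = 173550 + 31482 = 205032$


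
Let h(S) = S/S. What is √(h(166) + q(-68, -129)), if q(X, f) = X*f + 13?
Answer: √8786 ≈ 93.734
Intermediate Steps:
q(X, f) = 13 + X*f
h(S) = 1
√(h(166) + q(-68, -129)) = √(1 + (13 - 68*(-129))) = √(1 + (13 + 8772)) = √(1 + 8785) = √8786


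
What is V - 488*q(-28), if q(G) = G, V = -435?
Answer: 13229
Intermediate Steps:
V - 488*q(-28) = -435 - 488*(-28) = -435 + 13664 = 13229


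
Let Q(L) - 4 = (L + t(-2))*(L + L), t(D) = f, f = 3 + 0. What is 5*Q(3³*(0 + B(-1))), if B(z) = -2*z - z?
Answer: 68060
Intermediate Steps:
f = 3
t(D) = 3
B(z) = -3*z
Q(L) = 4 + 2*L*(3 + L) (Q(L) = 4 + (L + 3)*(L + L) = 4 + (3 + L)*(2*L) = 4 + 2*L*(3 + L))
5*Q(3³*(0 + B(-1))) = 5*(4 + 2*(3³*(0 - 3*(-1)))² + 6*(3³*(0 - 3*(-1)))) = 5*(4 + 2*(27*(0 + 3))² + 6*(27*(0 + 3))) = 5*(4 + 2*(27*3)² + 6*(27*3)) = 5*(4 + 2*81² + 6*81) = 5*(4 + 2*6561 + 486) = 5*(4 + 13122 + 486) = 5*13612 = 68060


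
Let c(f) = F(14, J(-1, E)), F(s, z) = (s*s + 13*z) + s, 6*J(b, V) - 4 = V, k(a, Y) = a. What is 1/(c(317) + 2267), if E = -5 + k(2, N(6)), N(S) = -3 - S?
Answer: 6/14875 ≈ 0.00040336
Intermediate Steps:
E = -3 (E = -5 + 2 = -3)
J(b, V) = ⅔ + V/6
F(s, z) = s + s² + 13*z (F(s, z) = (s² + 13*z) + s = s + s² + 13*z)
c(f) = 1273/6 (c(f) = 14 + 14² + 13*(⅔ + (⅙)*(-3)) = 14 + 196 + 13*(⅔ - ½) = 14 + 196 + 13*(⅙) = 14 + 196 + 13/6 = 1273/6)
1/(c(317) + 2267) = 1/(1273/6 + 2267) = 1/(14875/6) = 6/14875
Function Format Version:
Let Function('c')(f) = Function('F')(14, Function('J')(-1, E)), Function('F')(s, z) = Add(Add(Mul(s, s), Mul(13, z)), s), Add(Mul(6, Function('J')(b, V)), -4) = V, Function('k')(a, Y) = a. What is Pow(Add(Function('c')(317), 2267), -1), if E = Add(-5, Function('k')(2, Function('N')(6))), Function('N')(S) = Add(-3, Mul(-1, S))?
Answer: Rational(6, 14875) ≈ 0.00040336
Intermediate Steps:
E = -3 (E = Add(-5, 2) = -3)
Function('J')(b, V) = Add(Rational(2, 3), Mul(Rational(1, 6), V))
Function('F')(s, z) = Add(s, Pow(s, 2), Mul(13, z)) (Function('F')(s, z) = Add(Add(Pow(s, 2), Mul(13, z)), s) = Add(s, Pow(s, 2), Mul(13, z)))
Function('c')(f) = Rational(1273, 6) (Function('c')(f) = Add(14, Pow(14, 2), Mul(13, Add(Rational(2, 3), Mul(Rational(1, 6), -3)))) = Add(14, 196, Mul(13, Add(Rational(2, 3), Rational(-1, 2)))) = Add(14, 196, Mul(13, Rational(1, 6))) = Add(14, 196, Rational(13, 6)) = Rational(1273, 6))
Pow(Add(Function('c')(317), 2267), -1) = Pow(Add(Rational(1273, 6), 2267), -1) = Pow(Rational(14875, 6), -1) = Rational(6, 14875)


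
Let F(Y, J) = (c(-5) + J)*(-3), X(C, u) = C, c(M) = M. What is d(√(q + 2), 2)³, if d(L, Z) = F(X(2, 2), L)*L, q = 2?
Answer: 5832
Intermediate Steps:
F(Y, J) = 15 - 3*J (F(Y, J) = (-5 + J)*(-3) = 15 - 3*J)
d(L, Z) = L*(15 - 3*L) (d(L, Z) = (15 - 3*L)*L = L*(15 - 3*L))
d(√(q + 2), 2)³ = (3*√(2 + 2)*(5 - √(2 + 2)))³ = (3*√4*(5 - √4))³ = (3*2*(5 - 1*2))³ = (3*2*(5 - 2))³ = (3*2*3)³ = 18³ = 5832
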